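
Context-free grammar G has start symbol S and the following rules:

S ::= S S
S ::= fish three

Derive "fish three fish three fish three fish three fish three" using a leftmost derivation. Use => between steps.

S => S S => fish three S => fish three S S => fish three S S S => fish three S S S S => fish three fish three S S S => fish three fish three fish three S S => fish three fish three fish three fish three S => fish three fish three fish three fish three fish three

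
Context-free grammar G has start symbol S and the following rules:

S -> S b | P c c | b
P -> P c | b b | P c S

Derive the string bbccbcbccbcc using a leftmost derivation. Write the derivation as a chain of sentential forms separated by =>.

S => Pcc   [S -> P c c]
Pcc => PcScc   [P -> P c S]
PcScc => PccScc   [P -> P c]
PccScc => PcSccScc   [P -> P c S]
PcSccScc => PcScSccScc   [P -> P c S]
PcScSccScc => PccScSccScc   [P -> P c]
PccScSccScc => bbccScSccScc   [P -> b b]
bbccScSccScc => bbccbcSccScc   [S -> b]
bbccbcSccScc => bbccbcbccScc   [S -> b]
bbccbcbccScc => bbccbcbccbcc   [S -> b]

S=>Pcc=>PcScc=>PccScc=>PcSccScc=>PcScSccScc=>PccScSccScc=>bbccScSccScc=>bbccbcSccScc=>bbccbcbccScc=>bbccbcbccbcc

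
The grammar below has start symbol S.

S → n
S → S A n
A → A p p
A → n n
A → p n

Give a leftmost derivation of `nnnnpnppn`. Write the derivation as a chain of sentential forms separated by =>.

S => SAn   [S → S A n]
SAn => SAnAn   [S → S A n]
SAnAn => nAnAn   [S → n]
nAnAn => nnnnAn   [A → n n]
nnnnAn => nnnnAppn   [A → A p p]
nnnnAppn => nnnnpnppn   [A → p n]

S => SAn => SAnAn => nAnAn => nnnnAn => nnnnAppn => nnnnpnppn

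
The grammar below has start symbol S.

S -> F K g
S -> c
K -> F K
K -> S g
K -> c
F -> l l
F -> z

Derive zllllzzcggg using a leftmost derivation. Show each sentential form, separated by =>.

S => FKg => zKg => zFKg => zllKg => zllSgg => zllFKggg => zllllKggg => zllllFKggg => zllllzKggg => zllllzFKggg => zllllzzKggg => zllllzzcggg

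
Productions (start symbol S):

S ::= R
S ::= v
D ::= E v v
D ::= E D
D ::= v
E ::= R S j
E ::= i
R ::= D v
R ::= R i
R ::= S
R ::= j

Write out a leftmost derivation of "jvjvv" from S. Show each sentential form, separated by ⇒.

S⇒R⇒Dv⇒EDv⇒RSjDv⇒jSjDv⇒jvjDv⇒jvjvv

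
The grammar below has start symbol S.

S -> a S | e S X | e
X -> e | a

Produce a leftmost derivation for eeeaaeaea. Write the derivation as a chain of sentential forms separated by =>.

S=>eSX=>eeSXX=>eeeSXXX=>eeeaSXXX=>eeeaaSXXX=>eeeaaeXXX=>eeeaaeaXX=>eeeaaeaeX=>eeeaaeaea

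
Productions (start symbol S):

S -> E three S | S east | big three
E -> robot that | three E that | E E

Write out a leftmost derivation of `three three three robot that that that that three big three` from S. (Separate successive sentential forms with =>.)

S => E three S => three E that three S => three three E that that three S => three three three E that that that three S => three three three robot that that that that three S => three three three robot that that that that three big three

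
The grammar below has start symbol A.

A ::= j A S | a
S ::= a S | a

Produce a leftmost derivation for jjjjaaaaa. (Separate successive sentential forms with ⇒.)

A ⇒ jAS ⇒ jjASS ⇒ jjjASSS ⇒ jjjjASSSS ⇒ jjjjaSSSS ⇒ jjjjaaSSS ⇒ jjjjaaaSS ⇒ jjjjaaaaS ⇒ jjjjaaaaa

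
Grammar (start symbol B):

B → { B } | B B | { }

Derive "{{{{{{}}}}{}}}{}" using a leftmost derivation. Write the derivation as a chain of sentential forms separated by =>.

B=>BB=>{B}B=>{{B}}B=>{{BB}}B=>{{{B}B}}B=>{{{{B}}B}}B=>{{{{{B}}}B}}B=>{{{{{{}}}}B}}B=>{{{{{{}}}}{}}}B=>{{{{{{}}}}{}}}{}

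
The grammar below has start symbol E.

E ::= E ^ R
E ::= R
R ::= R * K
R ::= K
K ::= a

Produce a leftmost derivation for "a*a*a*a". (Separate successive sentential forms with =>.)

E => R => R*K => R*K*K => R*K*K*K => K*K*K*K => a*K*K*K => a*a*K*K => a*a*a*K => a*a*a*a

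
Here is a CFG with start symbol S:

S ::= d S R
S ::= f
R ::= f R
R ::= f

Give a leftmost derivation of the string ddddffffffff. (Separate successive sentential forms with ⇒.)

S ⇒ dSR ⇒ ddSRR ⇒ dddSRRR ⇒ ddddSRRRR ⇒ ddddfRRRR ⇒ ddddffRRRR ⇒ ddddfffRRRR ⇒ ddddffffRRR ⇒ ddddfffffRRR ⇒ ddddffffffRR ⇒ ddddfffffffR ⇒ ddddffffffff

S ⇒ dSR   [S ::= d S R]
dSR ⇒ ddSRR   [S ::= d S R]
ddSRR ⇒ dddSRRR   [S ::= d S R]
dddSRRR ⇒ ddddSRRRR   [S ::= d S R]
ddddSRRRR ⇒ ddddfRRRR   [S ::= f]
ddddfRRRR ⇒ ddddffRRRR   [R ::= f R]
ddddffRRRR ⇒ ddddfffRRRR   [R ::= f R]
ddddfffRRRR ⇒ ddddffffRRR   [R ::= f]
ddddffffRRR ⇒ ddddfffffRRR   [R ::= f R]
ddddfffffRRR ⇒ ddddffffffRR   [R ::= f]
ddddffffffRR ⇒ ddddfffffffR   [R ::= f]
ddddfffffffR ⇒ ddddffffffff   [R ::= f]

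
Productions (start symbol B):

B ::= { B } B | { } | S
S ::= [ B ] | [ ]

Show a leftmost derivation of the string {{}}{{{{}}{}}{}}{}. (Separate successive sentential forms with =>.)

B=>{B}B=>{{}}B=>{{}}{B}B=>{{}}{{B}B}B=>{{}}{{{B}B}B}B=>{{}}{{{{}}B}B}B=>{{}}{{{{}}{}}B}B=>{{}}{{{{}}{}}{}}B=>{{}}{{{{}}{}}{}}{}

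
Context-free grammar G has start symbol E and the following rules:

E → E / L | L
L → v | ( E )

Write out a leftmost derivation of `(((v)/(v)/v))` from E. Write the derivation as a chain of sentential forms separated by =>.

E=>L=>(E)=>(L)=>((E))=>((E/L))=>((E/L/L))=>((L/L/L))=>(((E)/L/L))=>(((L)/L/L))=>(((v)/L/L))=>(((v)/(E)/L))=>(((v)/(L)/L))=>(((v)/(v)/L))=>(((v)/(v)/v))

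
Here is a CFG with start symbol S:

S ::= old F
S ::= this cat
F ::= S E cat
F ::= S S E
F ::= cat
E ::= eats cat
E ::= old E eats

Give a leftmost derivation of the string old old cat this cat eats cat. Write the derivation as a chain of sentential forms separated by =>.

S => old F => old S S E => old old F S E => old old cat S E => old old cat this cat E => old old cat this cat eats cat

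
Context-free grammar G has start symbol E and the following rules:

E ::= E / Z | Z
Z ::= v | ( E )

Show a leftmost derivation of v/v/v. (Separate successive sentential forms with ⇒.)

E ⇒ E/Z ⇒ E/Z/Z ⇒ Z/Z/Z ⇒ v/Z/Z ⇒ v/v/Z ⇒ v/v/v

E ⇒ E/Z   [E ::= E / Z]
E/Z ⇒ E/Z/Z   [E ::= E / Z]
E/Z/Z ⇒ Z/Z/Z   [E ::= Z]
Z/Z/Z ⇒ v/Z/Z   [Z ::= v]
v/Z/Z ⇒ v/v/Z   [Z ::= v]
v/v/Z ⇒ v/v/v   [Z ::= v]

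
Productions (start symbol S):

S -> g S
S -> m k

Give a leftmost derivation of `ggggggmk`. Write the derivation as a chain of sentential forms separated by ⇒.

S ⇒ gS ⇒ ggS ⇒ gggS ⇒ ggggS ⇒ gggggS ⇒ ggggggS ⇒ ggggggmk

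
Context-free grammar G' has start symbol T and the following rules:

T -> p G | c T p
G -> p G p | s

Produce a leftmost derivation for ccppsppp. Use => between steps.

T=>cTp=>ccTpp=>ccpGpp=>ccppGppp=>ccppsppp

T => cTp   [T -> c T p]
cTp => ccTpp   [T -> c T p]
ccTpp => ccpGpp   [T -> p G]
ccpGpp => ccppGppp   [G -> p G p]
ccppGppp => ccppsppp   [G -> s]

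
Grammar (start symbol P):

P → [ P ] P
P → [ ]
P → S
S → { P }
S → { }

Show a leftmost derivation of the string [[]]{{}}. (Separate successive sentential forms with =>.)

P => [P]P => [[]]P => [[]]S => [[]]{P} => [[]]{S} => [[]]{{}}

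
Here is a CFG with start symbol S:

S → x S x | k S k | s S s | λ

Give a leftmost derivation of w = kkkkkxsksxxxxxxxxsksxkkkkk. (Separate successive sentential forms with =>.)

S => kSk => kkSkk => kkkSkkk => kkkkSkkkk => kkkkkSkkkkk => kkkkkxSxkkkkk => kkkkkxsSsxkkkkk => kkkkkxskSksxkkkkk => kkkkkxsksSsksxkkkkk => kkkkkxsksxSxsksxkkkkk => kkkkkxsksxxSxxsksxkkkkk => kkkkkxsksxxxSxxxsksxkkkkk => kkkkkxsksxxxxSxxxxsksxkkkkk => kkkkkxsksxxxxxxxxsksxkkkkk

S => kSk   [S → k S k]
kSk => kkSkk   [S → k S k]
kkSkk => kkkSkkk   [S → k S k]
kkkSkkk => kkkkSkkkk   [S → k S k]
kkkkSkkkk => kkkkkSkkkkk   [S → k S k]
kkkkkSkkkkk => kkkkkxSxkkkkk   [S → x S x]
kkkkkxSxkkkkk => kkkkkxsSsxkkkkk   [S → s S s]
kkkkkxsSsxkkkkk => kkkkkxskSksxkkkkk   [S → k S k]
kkkkkxskSksxkkkkk => kkkkkxsksSsksxkkkkk   [S → s S s]
kkkkkxsksSsksxkkkkk => kkkkkxsksxSxsksxkkkkk   [S → x S x]
kkkkkxsksxSxsksxkkkkk => kkkkkxsksxxSxxsksxkkkkk   [S → x S x]
kkkkkxsksxxSxxsksxkkkkk => kkkkkxsksxxxSxxxsksxkkkkk   [S → x S x]
kkkkkxsksxxxSxxxsksxkkkkk => kkkkkxsksxxxxSxxxxsksxkkkkk   [S → x S x]
kkkkkxsksxxxxSxxxxsksxkkkkk => kkkkkxsksxxxxxxxxsksxkkkkk   [S → λ]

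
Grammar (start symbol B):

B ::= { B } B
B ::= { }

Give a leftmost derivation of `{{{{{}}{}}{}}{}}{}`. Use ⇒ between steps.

B ⇒ {B}B   [B ::= { B } B]
{B}B ⇒ {{B}B}B   [B ::= { B } B]
{{B}B}B ⇒ {{{B}B}B}B   [B ::= { B } B]
{{{B}B}B}B ⇒ {{{{B}B}B}B}B   [B ::= { B } B]
{{{{B}B}B}B}B ⇒ {{{{{}}B}B}B}B   [B ::= { }]
{{{{{}}B}B}B}B ⇒ {{{{{}}{}}B}B}B   [B ::= { }]
{{{{{}}{}}B}B}B ⇒ {{{{{}}{}}{}}B}B   [B ::= { }]
{{{{{}}{}}{}}B}B ⇒ {{{{{}}{}}{}}{}}B   [B ::= { }]
{{{{{}}{}}{}}{}}B ⇒ {{{{{}}{}}{}}{}}{}   [B ::= { }]

B⇒{B}B⇒{{B}B}B⇒{{{B}B}B}B⇒{{{{B}B}B}B}B⇒{{{{{}}B}B}B}B⇒{{{{{}}{}}B}B}B⇒{{{{{}}{}}{}}B}B⇒{{{{{}}{}}{}}{}}B⇒{{{{{}}{}}{}}{}}{}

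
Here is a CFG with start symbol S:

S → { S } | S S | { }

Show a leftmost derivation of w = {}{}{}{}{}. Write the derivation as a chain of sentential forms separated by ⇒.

S ⇒ SS ⇒ SSS ⇒ SSSS ⇒ {}SSS ⇒ {}SSSS ⇒ {}{}SSS ⇒ {}{}{}SS ⇒ {}{}{}{}S ⇒ {}{}{}{}{}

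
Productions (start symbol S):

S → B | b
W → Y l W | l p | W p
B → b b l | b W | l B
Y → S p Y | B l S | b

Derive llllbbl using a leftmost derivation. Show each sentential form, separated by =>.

S => B   [S → B]
B => lB   [B → l B]
lB => llB   [B → l B]
llB => lllB   [B → l B]
lllB => llllB   [B → l B]
llllB => llllbbl   [B → b b l]

S => B => lB => llB => lllB => llllB => llllbbl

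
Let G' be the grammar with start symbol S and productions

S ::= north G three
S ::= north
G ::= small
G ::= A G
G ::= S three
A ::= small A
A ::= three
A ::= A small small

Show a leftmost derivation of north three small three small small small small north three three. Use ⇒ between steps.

S ⇒ north G three ⇒ north A G three ⇒ north three G three ⇒ north three A G three ⇒ north three A small small G three ⇒ north three A small small small small G three ⇒ north three small A small small small small G three ⇒ north three small three small small small small G three ⇒ north three small three small small small small S three three ⇒ north three small three small small small small north three three

S ⇒ north G three   [S ::= north G three]
north G three ⇒ north A G three   [G ::= A G]
north A G three ⇒ north three G three   [A ::= three]
north three G three ⇒ north three A G three   [G ::= A G]
north three A G three ⇒ north three A small small G three   [A ::= A small small]
north three A small small G three ⇒ north three A small small small small G three   [A ::= A small small]
north three A small small small small G three ⇒ north three small A small small small small G three   [A ::= small A]
north three small A small small small small G three ⇒ north three small three small small small small G three   [A ::= three]
north three small three small small small small G three ⇒ north three small three small small small small S three three   [G ::= S three]
north three small three small small small small S three three ⇒ north three small three small small small small north three three   [S ::= north]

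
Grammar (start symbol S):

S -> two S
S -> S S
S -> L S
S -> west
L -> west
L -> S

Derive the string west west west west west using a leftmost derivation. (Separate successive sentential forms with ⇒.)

S ⇒ L S ⇒ west S ⇒ west S S ⇒ west S S S ⇒ west L S S S ⇒ west west S S S ⇒ west west west S S ⇒ west west west west S ⇒ west west west west west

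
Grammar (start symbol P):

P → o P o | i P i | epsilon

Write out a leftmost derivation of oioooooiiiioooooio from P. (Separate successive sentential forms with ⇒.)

P ⇒ oPo   [P → o P o]
oPo ⇒ oiPio   [P → i P i]
oiPio ⇒ oioPoio   [P → o P o]
oioPoio ⇒ oiooPooio   [P → o P o]
oiooPooio ⇒ oioooPoooio   [P → o P o]
oioooPoooio ⇒ oiooooPooooio   [P → o P o]
oiooooPooooio ⇒ oioooooPoooooio   [P → o P o]
oioooooPoooooio ⇒ oioooooiPioooooio   [P → i P i]
oioooooiPioooooio ⇒ oioooooiiPiioooooio   [P → i P i]
oioooooiiPiioooooio ⇒ oioooooiiiioooooio   [P → epsilon]

P⇒oPo⇒oiPio⇒oioPoio⇒oiooPooio⇒oioooPoooio⇒oiooooPooooio⇒oioooooPoooooio⇒oioooooiPioooooio⇒oioooooiiPiioooooio⇒oioooooiiiioooooio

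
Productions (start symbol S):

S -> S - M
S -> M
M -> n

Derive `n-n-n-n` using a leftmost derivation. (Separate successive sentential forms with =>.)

S=>S-M=>S-M-M=>S-M-M-M=>M-M-M-M=>n-M-M-M=>n-n-M-M=>n-n-n-M=>n-n-n-n

S => S-M   [S -> S - M]
S-M => S-M-M   [S -> S - M]
S-M-M => S-M-M-M   [S -> S - M]
S-M-M-M => M-M-M-M   [S -> M]
M-M-M-M => n-M-M-M   [M -> n]
n-M-M-M => n-n-M-M   [M -> n]
n-n-M-M => n-n-n-M   [M -> n]
n-n-n-M => n-n-n-n   [M -> n]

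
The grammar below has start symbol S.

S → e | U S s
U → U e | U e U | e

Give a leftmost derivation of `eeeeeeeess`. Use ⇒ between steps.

S ⇒ USs ⇒ UeUSs ⇒ UeeUSs ⇒ UeeeUSs ⇒ UeeeeUSs ⇒ eeeeeUSs ⇒ eeeeeeSs ⇒ eeeeeeUSss ⇒ eeeeeeeSss ⇒ eeeeeeeess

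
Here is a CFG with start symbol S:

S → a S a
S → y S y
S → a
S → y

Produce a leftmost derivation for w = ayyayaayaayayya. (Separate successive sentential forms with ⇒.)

S ⇒ aSa ⇒ aySya ⇒ ayySyya ⇒ ayyaSayya ⇒ ayyaySyayya ⇒ ayyayaSayayya ⇒ ayyayaaSaayayya ⇒ ayyayaayaayayya

S ⇒ aSa   [S → a S a]
aSa ⇒ aySya   [S → y S y]
aySya ⇒ ayySyya   [S → y S y]
ayySyya ⇒ ayyaSayya   [S → a S a]
ayyaSayya ⇒ ayyaySyayya   [S → y S y]
ayyaySyayya ⇒ ayyayaSayayya   [S → a S a]
ayyayaSayayya ⇒ ayyayaaSaayayya   [S → a S a]
ayyayaaSaayayya ⇒ ayyayaayaayayya   [S → y]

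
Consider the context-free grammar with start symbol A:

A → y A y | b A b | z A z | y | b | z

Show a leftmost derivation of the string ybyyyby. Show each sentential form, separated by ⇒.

A ⇒ yAy   [A → y A y]
yAy ⇒ ybAby   [A → b A b]
ybAby ⇒ ybyAyby   [A → y A y]
ybyAyby ⇒ ybyyyby   [A → y]

A⇒yAy⇒ybAby⇒ybyAyby⇒ybyyyby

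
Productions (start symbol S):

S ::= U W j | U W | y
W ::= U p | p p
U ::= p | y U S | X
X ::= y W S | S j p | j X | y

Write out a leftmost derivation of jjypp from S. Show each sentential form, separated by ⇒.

S⇒UW⇒XW⇒jXW⇒jjXW⇒jjyW⇒jjypp

S ⇒ UW   [S ::= U W]
UW ⇒ XW   [U ::= X]
XW ⇒ jXW   [X ::= j X]
jXW ⇒ jjXW   [X ::= j X]
jjXW ⇒ jjyW   [X ::= y]
jjyW ⇒ jjypp   [W ::= p p]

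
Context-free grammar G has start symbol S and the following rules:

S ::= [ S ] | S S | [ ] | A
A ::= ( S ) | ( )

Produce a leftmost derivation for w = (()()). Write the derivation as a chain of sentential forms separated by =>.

S => A => (S) => (SS) => (AS) => (()S) => (()A) => (()())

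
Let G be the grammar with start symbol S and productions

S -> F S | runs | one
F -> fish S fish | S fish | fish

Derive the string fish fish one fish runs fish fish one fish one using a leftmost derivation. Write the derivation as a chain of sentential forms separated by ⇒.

S ⇒ F S   [S -> F S]
F S ⇒ fish S fish S   [F -> fish S fish]
fish S fish S ⇒ fish F S fish S   [S -> F S]
fish F S fish S ⇒ fish fish S fish S fish S   [F -> fish S fish]
fish fish S fish S fish S ⇒ fish fish F S fish S fish S   [S -> F S]
fish fish F S fish S fish S ⇒ fish fish S fish S fish S fish S   [F -> S fish]
fish fish S fish S fish S fish S ⇒ fish fish one fish S fish S fish S   [S -> one]
fish fish one fish S fish S fish S ⇒ fish fish one fish runs fish S fish S   [S -> runs]
fish fish one fish runs fish S fish S ⇒ fish fish one fish runs fish F S fish S   [S -> F S]
fish fish one fish runs fish F S fish S ⇒ fish fish one fish runs fish fish S fish S   [F -> fish]
fish fish one fish runs fish fish S fish S ⇒ fish fish one fish runs fish fish one fish S   [S -> one]
fish fish one fish runs fish fish one fish S ⇒ fish fish one fish runs fish fish one fish one   [S -> one]

S ⇒ F S ⇒ fish S fish S ⇒ fish F S fish S ⇒ fish fish S fish S fish S ⇒ fish fish F S fish S fish S ⇒ fish fish S fish S fish S fish S ⇒ fish fish one fish S fish S fish S ⇒ fish fish one fish runs fish S fish S ⇒ fish fish one fish runs fish F S fish S ⇒ fish fish one fish runs fish fish S fish S ⇒ fish fish one fish runs fish fish one fish S ⇒ fish fish one fish runs fish fish one fish one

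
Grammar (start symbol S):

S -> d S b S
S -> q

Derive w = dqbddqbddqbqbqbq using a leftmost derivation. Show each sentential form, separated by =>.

S=>dSbS=>dqbS=>dqbdSbS=>dqbddSbSbS=>dqbddqbSbS=>dqbddqbdSbSbS=>dqbddqbddSbSbSbS=>dqbddqbddqbSbSbS=>dqbddqbddqbqbSbS=>dqbddqbddqbqbqbS=>dqbddqbddqbqbqbq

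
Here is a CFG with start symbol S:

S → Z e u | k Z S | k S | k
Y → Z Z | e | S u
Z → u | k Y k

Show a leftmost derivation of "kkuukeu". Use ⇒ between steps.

S⇒kS⇒kZeu⇒kkYkeu⇒kkZZkeu⇒kkuZkeu⇒kkuukeu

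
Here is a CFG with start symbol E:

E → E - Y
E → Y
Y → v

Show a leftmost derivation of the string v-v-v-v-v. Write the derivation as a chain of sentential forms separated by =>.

E => E-Y   [E → E - Y]
E-Y => E-Y-Y   [E → E - Y]
E-Y-Y => E-Y-Y-Y   [E → E - Y]
E-Y-Y-Y => E-Y-Y-Y-Y   [E → E - Y]
E-Y-Y-Y-Y => Y-Y-Y-Y-Y   [E → Y]
Y-Y-Y-Y-Y => v-Y-Y-Y-Y   [Y → v]
v-Y-Y-Y-Y => v-v-Y-Y-Y   [Y → v]
v-v-Y-Y-Y => v-v-v-Y-Y   [Y → v]
v-v-v-Y-Y => v-v-v-v-Y   [Y → v]
v-v-v-v-Y => v-v-v-v-v   [Y → v]

E=>E-Y=>E-Y-Y=>E-Y-Y-Y=>E-Y-Y-Y-Y=>Y-Y-Y-Y-Y=>v-Y-Y-Y-Y=>v-v-Y-Y-Y=>v-v-v-Y-Y=>v-v-v-v-Y=>v-v-v-v-v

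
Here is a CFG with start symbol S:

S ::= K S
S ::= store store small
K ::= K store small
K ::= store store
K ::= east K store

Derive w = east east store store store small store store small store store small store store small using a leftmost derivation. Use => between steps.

S => K S => K store small S => east K store store small S => east K store small store store small S => east east K store store small store store small S => east east K store small store store small store store small S => east east store store store small store store small store store small S => east east store store store small store store small store store small store store small

S => K S   [S ::= K S]
K S => K store small S   [K ::= K store small]
K store small S => east K store store small S   [K ::= east K store]
east K store store small S => east K store small store store small S   [K ::= K store small]
east K store small store store small S => east east K store store small store store small S   [K ::= east K store]
east east K store store small store store small S => east east K store small store store small store store small S   [K ::= K store small]
east east K store small store store small store store small S => east east store store store small store store small store store small S   [K ::= store store]
east east store store store small store store small store store small S => east east store store store small store store small store store small store store small   [S ::= store store small]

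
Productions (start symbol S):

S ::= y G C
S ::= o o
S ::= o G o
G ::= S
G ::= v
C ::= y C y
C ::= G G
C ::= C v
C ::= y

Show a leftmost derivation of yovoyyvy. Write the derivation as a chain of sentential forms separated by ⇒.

S ⇒ yGC ⇒ ySC ⇒ yoGoC ⇒ yovoC ⇒ yovoyCy ⇒ yovoyCvy ⇒ yovoyyvy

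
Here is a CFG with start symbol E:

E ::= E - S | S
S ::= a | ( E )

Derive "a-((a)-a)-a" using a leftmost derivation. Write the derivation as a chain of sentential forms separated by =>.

E => E-S => E-S-S => S-S-S => a-S-S => a-(E)-S => a-(E-S)-S => a-(S-S)-S => a-((E)-S)-S => a-((S)-S)-S => a-((a)-S)-S => a-((a)-a)-S => a-((a)-a)-a

E => E-S   [E ::= E - S]
E-S => E-S-S   [E ::= E - S]
E-S-S => S-S-S   [E ::= S]
S-S-S => a-S-S   [S ::= a]
a-S-S => a-(E)-S   [S ::= ( E )]
a-(E)-S => a-(E-S)-S   [E ::= E - S]
a-(E-S)-S => a-(S-S)-S   [E ::= S]
a-(S-S)-S => a-((E)-S)-S   [S ::= ( E )]
a-((E)-S)-S => a-((S)-S)-S   [E ::= S]
a-((S)-S)-S => a-((a)-S)-S   [S ::= a]
a-((a)-S)-S => a-((a)-a)-S   [S ::= a]
a-((a)-a)-S => a-((a)-a)-a   [S ::= a]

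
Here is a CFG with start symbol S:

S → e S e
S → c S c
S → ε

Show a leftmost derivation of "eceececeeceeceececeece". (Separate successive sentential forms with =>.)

S => eSe => ecSce => eceSece => eceeSeece => eceecSceece => eceeceSeceece => eceececSceceece => eceececeSececeece => eceececeeSeececeece => eceececeecSceececeece => eceececeeceSeceececeece => eceececeeceeceececeece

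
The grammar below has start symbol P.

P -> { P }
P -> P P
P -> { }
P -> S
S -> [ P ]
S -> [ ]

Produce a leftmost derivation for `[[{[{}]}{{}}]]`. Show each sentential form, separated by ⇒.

P ⇒ S   [P -> S]
S ⇒ [P]   [S -> [ P ]]
[P] ⇒ [S]   [P -> S]
[S] ⇒ [[P]]   [S -> [ P ]]
[[P]] ⇒ [[PP]]   [P -> P P]
[[PP]] ⇒ [[{P}P]]   [P -> { P }]
[[{P}P]] ⇒ [[{S}P]]   [P -> S]
[[{S}P]] ⇒ [[{[P]}P]]   [S -> [ P ]]
[[{[P]}P]] ⇒ [[{[{}]}P]]   [P -> { }]
[[{[{}]}P]] ⇒ [[{[{}]}{P}]]   [P -> { P }]
[[{[{}]}{P}]] ⇒ [[{[{}]}{{}}]]   [P -> { }]

P ⇒ S ⇒ [P] ⇒ [S] ⇒ [[P]] ⇒ [[PP]] ⇒ [[{P}P]] ⇒ [[{S}P]] ⇒ [[{[P]}P]] ⇒ [[{[{}]}P]] ⇒ [[{[{}]}{P}]] ⇒ [[{[{}]}{{}}]]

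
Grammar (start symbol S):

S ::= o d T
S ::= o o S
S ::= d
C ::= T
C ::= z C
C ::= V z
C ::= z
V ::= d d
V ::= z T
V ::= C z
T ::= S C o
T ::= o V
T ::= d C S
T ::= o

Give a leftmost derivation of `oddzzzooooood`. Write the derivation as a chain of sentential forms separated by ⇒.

S⇒odT⇒oddCS⇒oddVzS⇒oddCzzS⇒oddzzzS⇒oddzzzooS⇒oddzzzooooS⇒oddzzzooooooS⇒oddzzzooooood

S ⇒ odT   [S ::= o d T]
odT ⇒ oddCS   [T ::= d C S]
oddCS ⇒ oddVzS   [C ::= V z]
oddVzS ⇒ oddCzzS   [V ::= C z]
oddCzzS ⇒ oddzzzS   [C ::= z]
oddzzzS ⇒ oddzzzooS   [S ::= o o S]
oddzzzooS ⇒ oddzzzooooS   [S ::= o o S]
oddzzzooooS ⇒ oddzzzooooooS   [S ::= o o S]
oddzzzooooooS ⇒ oddzzzooooood   [S ::= d]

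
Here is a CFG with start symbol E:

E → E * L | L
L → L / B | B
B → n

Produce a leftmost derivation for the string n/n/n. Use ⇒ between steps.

E ⇒ L ⇒ L/B ⇒ L/B/B ⇒ B/B/B ⇒ n/B/B ⇒ n/n/B ⇒ n/n/n

E ⇒ L   [E → L]
L ⇒ L/B   [L → L / B]
L/B ⇒ L/B/B   [L → L / B]
L/B/B ⇒ B/B/B   [L → B]
B/B/B ⇒ n/B/B   [B → n]
n/B/B ⇒ n/n/B   [B → n]
n/n/B ⇒ n/n/n   [B → n]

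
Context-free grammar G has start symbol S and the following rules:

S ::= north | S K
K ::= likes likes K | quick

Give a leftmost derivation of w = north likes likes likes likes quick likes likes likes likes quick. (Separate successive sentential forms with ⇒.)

S ⇒ S K ⇒ S K K ⇒ north K K ⇒ north likes likes K K ⇒ north likes likes likes likes K K ⇒ north likes likes likes likes quick K ⇒ north likes likes likes likes quick likes likes K ⇒ north likes likes likes likes quick likes likes likes likes K ⇒ north likes likes likes likes quick likes likes likes likes quick

S ⇒ S K   [S ::= S K]
S K ⇒ S K K   [S ::= S K]
S K K ⇒ north K K   [S ::= north]
north K K ⇒ north likes likes K K   [K ::= likes likes K]
north likes likes K K ⇒ north likes likes likes likes K K   [K ::= likes likes K]
north likes likes likes likes K K ⇒ north likes likes likes likes quick K   [K ::= quick]
north likes likes likes likes quick K ⇒ north likes likes likes likes quick likes likes K   [K ::= likes likes K]
north likes likes likes likes quick likes likes K ⇒ north likes likes likes likes quick likes likes likes likes K   [K ::= likes likes K]
north likes likes likes likes quick likes likes likes likes K ⇒ north likes likes likes likes quick likes likes likes likes quick   [K ::= quick]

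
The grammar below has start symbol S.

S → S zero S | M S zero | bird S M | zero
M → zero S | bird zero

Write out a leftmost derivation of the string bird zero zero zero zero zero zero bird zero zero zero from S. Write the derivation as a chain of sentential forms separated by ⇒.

S ⇒ S zero S   [S → S zero S]
S zero S ⇒ bird S M zero S   [S → bird S M]
bird S M zero S ⇒ bird S zero S M zero S   [S → S zero S]
bird S zero S M zero S ⇒ bird zero zero S M zero S   [S → zero]
bird zero zero S M zero S ⇒ bird zero zero M S zero M zero S   [S → M S zero]
bird zero zero M S zero M zero S ⇒ bird zero zero zero S S zero M zero S   [M → zero S]
bird zero zero zero S S zero M zero S ⇒ bird zero zero zero zero S zero M zero S   [S → zero]
bird zero zero zero zero S zero M zero S ⇒ bird zero zero zero zero zero zero M zero S   [S → zero]
bird zero zero zero zero zero zero M zero S ⇒ bird zero zero zero zero zero zero bird zero zero S   [M → bird zero]
bird zero zero zero zero zero zero bird zero zero S ⇒ bird zero zero zero zero zero zero bird zero zero zero   [S → zero]

S ⇒ S zero S ⇒ bird S M zero S ⇒ bird S zero S M zero S ⇒ bird zero zero S M zero S ⇒ bird zero zero M S zero M zero S ⇒ bird zero zero zero S S zero M zero S ⇒ bird zero zero zero zero S zero M zero S ⇒ bird zero zero zero zero zero zero M zero S ⇒ bird zero zero zero zero zero zero bird zero zero S ⇒ bird zero zero zero zero zero zero bird zero zero zero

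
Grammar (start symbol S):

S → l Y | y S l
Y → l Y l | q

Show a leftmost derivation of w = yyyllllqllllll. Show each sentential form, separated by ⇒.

S⇒ySl⇒yySll⇒yyySlll⇒yyylYlll⇒yyyllYllll⇒yyylllYlllll⇒yyyllllYllllll⇒yyyllllqllllll

S ⇒ ySl   [S → y S l]
ySl ⇒ yySll   [S → y S l]
yySll ⇒ yyySlll   [S → y S l]
yyySlll ⇒ yyylYlll   [S → l Y]
yyylYlll ⇒ yyyllYllll   [Y → l Y l]
yyyllYllll ⇒ yyylllYlllll   [Y → l Y l]
yyylllYlllll ⇒ yyyllllYllllll   [Y → l Y l]
yyyllllYllllll ⇒ yyyllllqllllll   [Y → q]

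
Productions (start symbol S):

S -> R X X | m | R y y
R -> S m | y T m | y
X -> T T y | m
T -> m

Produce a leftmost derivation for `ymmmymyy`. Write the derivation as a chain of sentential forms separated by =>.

S => Ryy => Smyy => RXXmyy => yXXmyy => ymXmyy => ymTTymyy => ymmTymyy => ymmmymyy

S => Ryy   [S -> R y y]
Ryy => Smyy   [R -> S m]
Smyy => RXXmyy   [S -> R X X]
RXXmyy => yXXmyy   [R -> y]
yXXmyy => ymXmyy   [X -> m]
ymXmyy => ymTTymyy   [X -> T T y]
ymTTymyy => ymmTymyy   [T -> m]
ymmTymyy => ymmmymyy   [T -> m]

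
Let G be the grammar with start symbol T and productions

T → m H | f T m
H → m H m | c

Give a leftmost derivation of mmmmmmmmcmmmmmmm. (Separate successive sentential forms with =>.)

T => mH   [T → m H]
mH => mmHm   [H → m H m]
mmHm => mmmHmm   [H → m H m]
mmmHmm => mmmmHmmm   [H → m H m]
mmmmHmmm => mmmmmHmmmm   [H → m H m]
mmmmmHmmmm => mmmmmmHmmmmm   [H → m H m]
mmmmmmHmmmmm => mmmmmmmHmmmmmm   [H → m H m]
mmmmmmmHmmmmmm => mmmmmmmmHmmmmmmm   [H → m H m]
mmmmmmmmHmmmmmmm => mmmmmmmmcmmmmmmm   [H → c]

T => mH => mmHm => mmmHmm => mmmmHmmm => mmmmmHmmmm => mmmmmmHmmmmm => mmmmmmmHmmmmmm => mmmmmmmmHmmmmmmm => mmmmmmmmcmmmmmmm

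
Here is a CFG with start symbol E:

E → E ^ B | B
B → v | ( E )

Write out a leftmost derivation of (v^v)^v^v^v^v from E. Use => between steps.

E => E^B   [E → E ^ B]
E^B => E^B^B   [E → E ^ B]
E^B^B => E^B^B^B   [E → E ^ B]
E^B^B^B => E^B^B^B^B   [E → E ^ B]
E^B^B^B^B => B^B^B^B^B   [E → B]
B^B^B^B^B => (E)^B^B^B^B   [B → ( E )]
(E)^B^B^B^B => (E^B)^B^B^B^B   [E → E ^ B]
(E^B)^B^B^B^B => (B^B)^B^B^B^B   [E → B]
(B^B)^B^B^B^B => (v^B)^B^B^B^B   [B → v]
(v^B)^B^B^B^B => (v^v)^B^B^B^B   [B → v]
(v^v)^B^B^B^B => (v^v)^v^B^B^B   [B → v]
(v^v)^v^B^B^B => (v^v)^v^v^B^B   [B → v]
(v^v)^v^v^B^B => (v^v)^v^v^v^B   [B → v]
(v^v)^v^v^v^B => (v^v)^v^v^v^v   [B → v]

E => E^B => E^B^B => E^B^B^B => E^B^B^B^B => B^B^B^B^B => (E)^B^B^B^B => (E^B)^B^B^B^B => (B^B)^B^B^B^B => (v^B)^B^B^B^B => (v^v)^B^B^B^B => (v^v)^v^B^B^B => (v^v)^v^v^B^B => (v^v)^v^v^v^B => (v^v)^v^v^v^v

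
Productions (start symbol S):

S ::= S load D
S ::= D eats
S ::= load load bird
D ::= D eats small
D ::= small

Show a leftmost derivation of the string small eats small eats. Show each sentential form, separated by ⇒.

S ⇒ D eats   [S ::= D eats]
D eats ⇒ D eats small eats   [D ::= D eats small]
D eats small eats ⇒ small eats small eats   [D ::= small]

S ⇒ D eats ⇒ D eats small eats ⇒ small eats small eats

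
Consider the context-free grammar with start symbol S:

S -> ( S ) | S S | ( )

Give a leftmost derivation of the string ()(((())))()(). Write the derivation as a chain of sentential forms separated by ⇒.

S ⇒ SS   [S -> S S]
SS ⇒ ()S   [S -> ( )]
()S ⇒ ()SS   [S -> S S]
()SS ⇒ ()SSS   [S -> S S]
()SSS ⇒ ()(S)SS   [S -> ( S )]
()(S)SS ⇒ ()((S))SS   [S -> ( S )]
()((S))SS ⇒ ()(((S)))SS   [S -> ( S )]
()(((S)))SS ⇒ ()(((())))SS   [S -> ( )]
()(((())))SS ⇒ ()(((())))()S   [S -> ( )]
()(((())))()S ⇒ ()(((())))()()   [S -> ( )]

S ⇒ SS ⇒ ()S ⇒ ()SS ⇒ ()SSS ⇒ ()(S)SS ⇒ ()((S))SS ⇒ ()(((S)))SS ⇒ ()(((())))SS ⇒ ()(((())))()S ⇒ ()(((())))()()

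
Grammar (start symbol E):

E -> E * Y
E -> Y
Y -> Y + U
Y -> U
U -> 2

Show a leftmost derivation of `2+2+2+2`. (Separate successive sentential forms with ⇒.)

E⇒Y⇒Y+U⇒Y+U+U⇒Y+U+U+U⇒U+U+U+U⇒2+U+U+U⇒2+2+U+U⇒2+2+2+U⇒2+2+2+2

E ⇒ Y   [E -> Y]
Y ⇒ Y+U   [Y -> Y + U]
Y+U ⇒ Y+U+U   [Y -> Y + U]
Y+U+U ⇒ Y+U+U+U   [Y -> Y + U]
Y+U+U+U ⇒ U+U+U+U   [Y -> U]
U+U+U+U ⇒ 2+U+U+U   [U -> 2]
2+U+U+U ⇒ 2+2+U+U   [U -> 2]
2+2+U+U ⇒ 2+2+2+U   [U -> 2]
2+2+2+U ⇒ 2+2+2+2   [U -> 2]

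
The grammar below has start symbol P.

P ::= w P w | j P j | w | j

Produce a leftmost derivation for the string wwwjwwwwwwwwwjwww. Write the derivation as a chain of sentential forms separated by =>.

P => wPw   [P ::= w P w]
wPw => wwPww   [P ::= w P w]
wwPww => wwwPwww   [P ::= w P w]
wwwPwww => wwwjPjwww   [P ::= j P j]
wwwjPjwww => wwwjwPwjwww   [P ::= w P w]
wwwjwPwjwww => wwwjwwPwwjwww   [P ::= w P w]
wwwjwwPwwjwww => wwwjwwwPwwwjwww   [P ::= w P w]
wwwjwwwPwwwjwww => wwwjwwwwPwwwwjwww   [P ::= w P w]
wwwjwwwwPwwwwjwww => wwwjwwwwwwwwwjwww   [P ::= w]

P => wPw => wwPww => wwwPwww => wwwjPjwww => wwwjwPwjwww => wwwjwwPwwjwww => wwwjwwwPwwwjwww => wwwjwwwwPwwwwjwww => wwwjwwwwwwwwwjwww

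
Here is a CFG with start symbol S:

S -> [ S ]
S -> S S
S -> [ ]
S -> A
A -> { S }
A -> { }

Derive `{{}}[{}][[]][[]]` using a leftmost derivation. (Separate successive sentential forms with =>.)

S => SS => SSS => SSSS => ASSS => {S}SSS => {A}SSS => {{}}SSS => {{}}[S]SS => {{}}[A]SS => {{}}[{}]SS => {{}}[{}][S]S => {{}}[{}][[]]S => {{}}[{}][[]][S] => {{}}[{}][[]][[]]

S => SS   [S -> S S]
SS => SSS   [S -> S S]
SSS => SSSS   [S -> S S]
SSSS => ASSS   [S -> A]
ASSS => {S}SSS   [A -> { S }]
{S}SSS => {A}SSS   [S -> A]
{A}SSS => {{}}SSS   [A -> { }]
{{}}SSS => {{}}[S]SS   [S -> [ S ]]
{{}}[S]SS => {{}}[A]SS   [S -> A]
{{}}[A]SS => {{}}[{}]SS   [A -> { }]
{{}}[{}]SS => {{}}[{}][S]S   [S -> [ S ]]
{{}}[{}][S]S => {{}}[{}][[]]S   [S -> [ ]]
{{}}[{}][[]]S => {{}}[{}][[]][S]   [S -> [ S ]]
{{}}[{}][[]][S] => {{}}[{}][[]][[]]   [S -> [ ]]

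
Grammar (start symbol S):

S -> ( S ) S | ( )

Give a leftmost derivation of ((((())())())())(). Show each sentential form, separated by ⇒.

S ⇒ (S)S   [S -> ( S ) S]
(S)S ⇒ ((S)S)S   [S -> ( S ) S]
((S)S)S ⇒ (((S)S)S)S   [S -> ( S ) S]
(((S)S)S)S ⇒ ((((S)S)S)S)S   [S -> ( S ) S]
((((S)S)S)S)S ⇒ ((((())S)S)S)S   [S -> ( )]
((((())S)S)S)S ⇒ ((((())())S)S)S   [S -> ( )]
((((())())S)S)S ⇒ ((((())())())S)S   [S -> ( )]
((((())())())S)S ⇒ ((((())())())())S   [S -> ( )]
((((())())())())S ⇒ ((((())())())())()   [S -> ( )]

S⇒(S)S⇒((S)S)S⇒(((S)S)S)S⇒((((S)S)S)S)S⇒((((())S)S)S)S⇒((((())())S)S)S⇒((((())())())S)S⇒((((())())())())S⇒((((())())())())()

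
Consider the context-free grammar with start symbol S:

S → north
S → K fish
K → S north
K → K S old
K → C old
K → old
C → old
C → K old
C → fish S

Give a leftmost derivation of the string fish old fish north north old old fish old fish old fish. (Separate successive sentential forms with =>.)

S => K fish   [S → K fish]
K fish => C old fish   [K → C old]
C old fish => fish S old fish   [C → fish S]
fish S old fish => fish K fish old fish   [S → K fish]
fish K fish old fish => fish K S old fish old fish   [K → K S old]
fish K S old fish old fish => fish K S old S old fish old fish   [K → K S old]
fish K S old S old fish old fish => fish S north S old S old fish old fish   [K → S north]
fish S north S old S old fish old fish => fish K fish north S old S old fish old fish   [S → K fish]
fish K fish north S old S old fish old fish => fish old fish north S old S old fish old fish   [K → old]
fish old fish north S old S old fish old fish => fish old fish north north old S old fish old fish   [S → north]
fish old fish north north old S old fish old fish => fish old fish north north old K fish old fish old fish   [S → K fish]
fish old fish north north old K fish old fish old fish => fish old fish north north old old fish old fish old fish   [K → old]

S => K fish => C old fish => fish S old fish => fish K fish old fish => fish K S old fish old fish => fish K S old S old fish old fish => fish S north S old S old fish old fish => fish K fish north S old S old fish old fish => fish old fish north S old S old fish old fish => fish old fish north north old S old fish old fish => fish old fish north north old K fish old fish old fish => fish old fish north north old old fish old fish old fish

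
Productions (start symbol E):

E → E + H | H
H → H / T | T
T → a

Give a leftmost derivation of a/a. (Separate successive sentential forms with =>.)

E => H => H/T => T/T => a/T => a/a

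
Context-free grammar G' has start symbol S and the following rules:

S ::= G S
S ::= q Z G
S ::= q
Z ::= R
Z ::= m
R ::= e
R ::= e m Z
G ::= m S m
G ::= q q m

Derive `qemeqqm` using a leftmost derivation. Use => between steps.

S => qZG => qRG => qemZG => qemRG => qemeG => qemeqqm

S => qZG   [S ::= q Z G]
qZG => qRG   [Z ::= R]
qRG => qemZG   [R ::= e m Z]
qemZG => qemRG   [Z ::= R]
qemRG => qemeG   [R ::= e]
qemeG => qemeqqm   [G ::= q q m]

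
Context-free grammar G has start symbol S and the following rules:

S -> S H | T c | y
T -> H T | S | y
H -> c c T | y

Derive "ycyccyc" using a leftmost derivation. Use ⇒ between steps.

S ⇒ SH   [S -> S H]
SH ⇒ SHH   [S -> S H]
SHH ⇒ TcHH   [S -> T c]
TcHH ⇒ ycHH   [T -> y]
ycHH ⇒ ycyH   [H -> y]
ycyH ⇒ ycyccT   [H -> c c T]
ycyccT ⇒ ycyccS   [T -> S]
ycyccS ⇒ ycyccTc   [S -> T c]
ycyccTc ⇒ ycyccSc   [T -> S]
ycyccSc ⇒ ycyccyc   [S -> y]

S ⇒ SH ⇒ SHH ⇒ TcHH ⇒ ycHH ⇒ ycyH ⇒ ycyccT ⇒ ycyccS ⇒ ycyccTc ⇒ ycyccSc ⇒ ycyccyc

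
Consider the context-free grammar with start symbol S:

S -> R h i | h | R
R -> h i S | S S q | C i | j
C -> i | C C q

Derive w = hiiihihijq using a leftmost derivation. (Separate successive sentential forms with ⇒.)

S ⇒ R ⇒ SSq ⇒ RhiSq ⇒ hiShiSq ⇒ hiRhihiSq ⇒ hiCihihiSq ⇒ hiiihihiSq ⇒ hiiihihiRq ⇒ hiiihihijq

S ⇒ R   [S -> R]
R ⇒ SSq   [R -> S S q]
SSq ⇒ RhiSq   [S -> R h i]
RhiSq ⇒ hiShiSq   [R -> h i S]
hiShiSq ⇒ hiRhihiSq   [S -> R h i]
hiRhihiSq ⇒ hiCihihiSq   [R -> C i]
hiCihihiSq ⇒ hiiihihiSq   [C -> i]
hiiihihiSq ⇒ hiiihihiRq   [S -> R]
hiiihihiRq ⇒ hiiihihijq   [R -> j]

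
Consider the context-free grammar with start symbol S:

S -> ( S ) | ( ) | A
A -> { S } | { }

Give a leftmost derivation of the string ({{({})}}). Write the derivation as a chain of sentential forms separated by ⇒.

S ⇒ (S) ⇒ (A) ⇒ ({S}) ⇒ ({A}) ⇒ ({{S}}) ⇒ ({{(S)}}) ⇒ ({{(A)}}) ⇒ ({{({})}})

S ⇒ (S)   [S -> ( S )]
(S) ⇒ (A)   [S -> A]
(A) ⇒ ({S})   [A -> { S }]
({S}) ⇒ ({A})   [S -> A]
({A}) ⇒ ({{S}})   [A -> { S }]
({{S}}) ⇒ ({{(S)}})   [S -> ( S )]
({{(S)}}) ⇒ ({{(A)}})   [S -> A]
({{(A)}}) ⇒ ({{({})}})   [A -> { }]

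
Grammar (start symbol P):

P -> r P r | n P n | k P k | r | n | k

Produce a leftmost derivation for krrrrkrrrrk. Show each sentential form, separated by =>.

P => kPk => krPrk => krrPrrk => krrrPrrrk => krrrrPrrrrk => krrrrkrrrrk

P => kPk   [P -> k P k]
kPk => krPrk   [P -> r P r]
krPrk => krrPrrk   [P -> r P r]
krrPrrk => krrrPrrrk   [P -> r P r]
krrrPrrrk => krrrrPrrrrk   [P -> r P r]
krrrrPrrrrk => krrrrkrrrrk   [P -> k]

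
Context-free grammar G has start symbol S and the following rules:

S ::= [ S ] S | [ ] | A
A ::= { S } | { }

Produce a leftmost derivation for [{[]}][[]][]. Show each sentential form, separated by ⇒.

S ⇒ [S]S   [S ::= [ S ] S]
[S]S ⇒ [A]S   [S ::= A]
[A]S ⇒ [{S}]S   [A ::= { S }]
[{S}]S ⇒ [{[]}]S   [S ::= [ ]]
[{[]}]S ⇒ [{[]}][S]S   [S ::= [ S ] S]
[{[]}][S]S ⇒ [{[]}][[]]S   [S ::= [ ]]
[{[]}][[]]S ⇒ [{[]}][[]][]   [S ::= [ ]]

S ⇒ [S]S ⇒ [A]S ⇒ [{S}]S ⇒ [{[]}]S ⇒ [{[]}][S]S ⇒ [{[]}][[]]S ⇒ [{[]}][[]][]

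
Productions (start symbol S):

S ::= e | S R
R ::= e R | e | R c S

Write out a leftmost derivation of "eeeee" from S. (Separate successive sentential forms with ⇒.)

S ⇒ SR ⇒ SRR ⇒ SRRR ⇒ SRRRR ⇒ eRRRR ⇒ eeRRR ⇒ eeeRR ⇒ eeeeR ⇒ eeeee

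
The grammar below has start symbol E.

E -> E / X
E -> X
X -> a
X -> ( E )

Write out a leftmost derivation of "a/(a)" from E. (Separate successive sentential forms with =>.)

E => E/X   [E -> E / X]
E/X => X/X   [E -> X]
X/X => a/X   [X -> a]
a/X => a/(E)   [X -> ( E )]
a/(E) => a/(X)   [E -> X]
a/(X) => a/(a)   [X -> a]

E=>E/X=>X/X=>a/X=>a/(E)=>a/(X)=>a/(a)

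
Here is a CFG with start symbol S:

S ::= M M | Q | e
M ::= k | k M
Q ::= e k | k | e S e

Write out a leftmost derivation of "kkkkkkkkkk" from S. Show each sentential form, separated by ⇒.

S ⇒ MM   [S ::= M M]
MM ⇒ kMM   [M ::= k M]
kMM ⇒ kkMM   [M ::= k M]
kkMM ⇒ kkkM   [M ::= k]
kkkM ⇒ kkkkM   [M ::= k M]
kkkkM ⇒ kkkkkM   [M ::= k M]
kkkkkM ⇒ kkkkkkM   [M ::= k M]
kkkkkkM ⇒ kkkkkkkM   [M ::= k M]
kkkkkkkM ⇒ kkkkkkkkM   [M ::= k M]
kkkkkkkkM ⇒ kkkkkkkkkM   [M ::= k M]
kkkkkkkkkM ⇒ kkkkkkkkkk   [M ::= k]

S ⇒ MM ⇒ kMM ⇒ kkMM ⇒ kkkM ⇒ kkkkM ⇒ kkkkkM ⇒ kkkkkkM ⇒ kkkkkkkM ⇒ kkkkkkkkM ⇒ kkkkkkkkkM ⇒ kkkkkkkkkk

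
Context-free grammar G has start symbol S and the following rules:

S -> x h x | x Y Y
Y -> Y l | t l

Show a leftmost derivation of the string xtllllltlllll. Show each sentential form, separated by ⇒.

S ⇒ xYY ⇒ xYlY ⇒ xYllY ⇒ xYlllY ⇒ xYllllY ⇒ xtlllllY ⇒ xtlllllYl ⇒ xtlllllYll ⇒ xtlllllYlll ⇒ xtlllllYllll ⇒ xtllllltlllll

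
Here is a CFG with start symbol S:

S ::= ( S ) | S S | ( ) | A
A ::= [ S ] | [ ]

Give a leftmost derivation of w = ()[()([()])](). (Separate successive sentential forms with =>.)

S=>SS=>SSS=>()SS=>()AS=>()[S]S=>()[SS]S=>()[()S]S=>()[()(S)]S=>()[()(A)]S=>()[()([S])]S=>()[()([()])]S=>()[()([()])]()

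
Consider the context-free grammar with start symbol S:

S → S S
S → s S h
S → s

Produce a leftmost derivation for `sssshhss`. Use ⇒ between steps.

S ⇒ SS   [S → S S]
SS ⇒ SSS   [S → S S]
SSS ⇒ sSS   [S → s]
sSS ⇒ sSSS   [S → S S]
sSSS ⇒ ssShSS   [S → s S h]
ssShSS ⇒ sssShhSS   [S → s S h]
sssShhSS ⇒ sssshhSS   [S → s]
sssshhSS ⇒ sssshhsS   [S → s]
sssshhsS ⇒ sssshhss   [S → s]

S ⇒ SS ⇒ SSS ⇒ sSS ⇒ sSSS ⇒ ssShSS ⇒ sssShhSS ⇒ sssshhSS ⇒ sssshhsS ⇒ sssshhss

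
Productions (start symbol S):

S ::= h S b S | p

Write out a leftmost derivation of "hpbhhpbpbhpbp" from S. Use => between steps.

S => hSbS   [S ::= h S b S]
hSbS => hpbS   [S ::= p]
hpbS => hpbhSbS   [S ::= h S b S]
hpbhSbS => hpbhhSbSbS   [S ::= h S b S]
hpbhhSbSbS => hpbhhpbSbS   [S ::= p]
hpbhhpbSbS => hpbhhpbpbS   [S ::= p]
hpbhhpbpbS => hpbhhpbpbhSbS   [S ::= h S b S]
hpbhhpbpbhSbS => hpbhhpbpbhpbS   [S ::= p]
hpbhhpbpbhpbS => hpbhhpbpbhpbp   [S ::= p]

S => hSbS => hpbS => hpbhSbS => hpbhhSbSbS => hpbhhpbSbS => hpbhhpbpbS => hpbhhpbpbhSbS => hpbhhpbpbhpbS => hpbhhpbpbhpbp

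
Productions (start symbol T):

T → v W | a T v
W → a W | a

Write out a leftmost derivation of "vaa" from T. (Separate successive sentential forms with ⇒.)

T ⇒ vW ⇒ vaW ⇒ vaa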